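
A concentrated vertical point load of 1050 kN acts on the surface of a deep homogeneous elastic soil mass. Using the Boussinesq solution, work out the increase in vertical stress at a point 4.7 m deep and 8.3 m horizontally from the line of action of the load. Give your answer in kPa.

Δσ_z ≈ 0.659 kPa

Boussinesq vertical stress below a point load on an elastic half-space:
Δσ_z = 3P/(2πz²) · [1 + (r/z)²]^(−5/2)
r/z = 8.3/4.7 = 1.766; [1+(r/z)²]^(−5/2) = 0.029049.
Δσ_z = 3×1050/(2π×4.7²) × 0.029049 = 22.695 × 0.029049 = 0.6593 kPa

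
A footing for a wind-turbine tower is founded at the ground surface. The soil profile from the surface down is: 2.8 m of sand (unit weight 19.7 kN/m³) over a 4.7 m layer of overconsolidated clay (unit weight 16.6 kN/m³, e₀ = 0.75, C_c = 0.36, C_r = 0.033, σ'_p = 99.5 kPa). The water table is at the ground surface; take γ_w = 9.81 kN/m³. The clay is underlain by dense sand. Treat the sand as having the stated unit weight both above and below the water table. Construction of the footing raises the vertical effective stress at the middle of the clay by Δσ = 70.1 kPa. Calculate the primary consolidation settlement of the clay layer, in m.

Mid-depth of clay below the ground surface: z = 2.8 + 4.7/2 = 5.15 m.
Total vertical stress at mid-clay: σ_v = 19.7×2.8 + 16.6×2.35 = 94.17 kPa.
Pore pressure: u = 9.81×(5.15 − 0) = 50.522 kPa.
Initial effective stress: σ'_0 = σ_v − u = 94.17 − 50.522 = 43.648 kPa.
Final effective stress: σ'_f = 43.648 + 70.1 = 113.75 kPa.
σ'_f = 113.75 > σ'_p = 99.5 kPa, so the stress path crosses the preconsolidation pressure — recompression up to σ'_p, then virgin compression beyond:
S_c = H/(1+e₀)·[C_r·log₁₀(σ'_p/σ'_0) + C_c·log₁₀(σ'_f/σ'_p)]
    = 4.7/1.75 × [0.033×log₁₀(99.5/43.648) + 0.36×log₁₀(113.75/99.5)]
    = 2.6857 × [0.011809 + 0.020926] = 0.08792 m

S_c ≈ 0.0879 m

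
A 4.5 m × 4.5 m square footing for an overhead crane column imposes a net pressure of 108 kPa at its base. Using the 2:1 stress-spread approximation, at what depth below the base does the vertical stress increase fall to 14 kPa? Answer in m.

z ≈ 8 m

2:1 spreading — at depth z the loaded area has grown by z in each plan dimension:
qB²/(B+z)² = Δσ_z ⇒ z = B(√(q/Δσ_z) − 1) = 4.5×(√(108/14) − 1) = 7.999 m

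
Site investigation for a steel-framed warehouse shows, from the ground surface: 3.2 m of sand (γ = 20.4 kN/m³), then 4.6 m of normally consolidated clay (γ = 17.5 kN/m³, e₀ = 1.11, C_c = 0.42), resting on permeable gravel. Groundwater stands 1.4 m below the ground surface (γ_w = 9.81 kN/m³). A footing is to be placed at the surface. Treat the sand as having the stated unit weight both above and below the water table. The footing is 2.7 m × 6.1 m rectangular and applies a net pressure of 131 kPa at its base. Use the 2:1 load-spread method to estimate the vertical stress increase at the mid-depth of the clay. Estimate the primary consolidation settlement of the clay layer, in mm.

Mid-depth of clay below the ground surface: z = 3.2 + 4.6/2 = 5.5 m.
Total vertical stress at mid-clay: σ_v = 20.4×3.2 + 17.5×2.3 = 105.53 kPa.
Pore pressure: u = 9.81×(5.5 − 1.4) = 40.221 kPa.
Initial effective stress: σ'_0 = σ_v − u = 105.53 − 40.221 = 65.309 kPa.
Stress increase at mid-clay by the 2:1 spreading method:
Δσ = qBL/((B+z)(L+z)) = 131×2.7×6.1/((2.7+5.5)(6.1+5.5)) = 22.683 kPa
Final effective stress: σ'_f = σ'_0 + Δσ = 65.309 + 22.683 = 87.992 kPa.
Normally consolidated clay, so the full stress increment lies on the virgin compression line:
S_c = C_c·H/(1+e₀)·log₁₀(σ'_f/σ'_0) = 0.42×4.6/(1+1.11)×log₁₀(87.992/65.309)
    = 0.91564 × 0.12947 = 0.1185 m

S_c ≈ 119 mm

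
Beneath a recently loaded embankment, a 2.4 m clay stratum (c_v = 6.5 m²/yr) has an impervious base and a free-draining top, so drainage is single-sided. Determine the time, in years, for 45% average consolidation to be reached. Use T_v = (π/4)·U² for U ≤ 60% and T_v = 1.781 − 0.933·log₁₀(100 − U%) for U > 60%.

Drainage path length: H_d = H = 2.4 m (single drainage).
U ≤ 60%: T_v = (π/4)·U² = (π/4)×0.45² = 0.15904.
t = T_v·H_d²/c_v = 0.15904×2.4²/6.5 = 0.1409 years.

t ≈ 0.141 years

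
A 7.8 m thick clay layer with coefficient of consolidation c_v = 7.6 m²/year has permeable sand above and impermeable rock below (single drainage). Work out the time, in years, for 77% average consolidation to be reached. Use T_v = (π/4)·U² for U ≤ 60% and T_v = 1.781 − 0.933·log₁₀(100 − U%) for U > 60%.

Drainage path length: H_d = H = 7.8 m (single drainage).
U > 60%: T_v = 1.781 − 0.933·log₁₀(100 − 77) = 0.51051.
t = T_v·H_d²/c_v = 0.51051×7.8²/7.6 = 4.087 years.

t ≈ 4.09 years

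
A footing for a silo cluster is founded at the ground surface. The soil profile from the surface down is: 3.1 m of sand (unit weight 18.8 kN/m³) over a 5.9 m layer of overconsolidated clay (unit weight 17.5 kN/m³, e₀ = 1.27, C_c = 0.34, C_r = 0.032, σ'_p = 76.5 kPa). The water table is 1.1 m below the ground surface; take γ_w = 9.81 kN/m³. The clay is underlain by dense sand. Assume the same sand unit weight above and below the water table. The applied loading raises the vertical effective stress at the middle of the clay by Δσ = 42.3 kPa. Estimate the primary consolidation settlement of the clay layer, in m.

Mid-depth of clay below the ground surface: z = 3.1 + 5.9/2 = 6.05 m.
Total vertical stress at mid-clay: σ_v = 18.8×3.1 + 17.5×2.95 = 109.91 kPa.
Pore pressure: u = 9.81×(6.05 − 1.1) = 48.56 kPa.
Initial effective stress: σ'_0 = σ_v − u = 109.91 − 48.56 = 61.35 kPa.
Final effective stress: σ'_f = 61.35 + 42.3 = 103.65 kPa.
σ'_f = 103.65 > σ'_p = 76.5 kPa, so the stress path crosses the preconsolidation pressure — recompression up to σ'_p, then virgin compression beyond:
S_c = H/(1+e₀)·[C_r·log₁₀(σ'_p/σ'_0) + C_c·log₁₀(σ'_f/σ'_p)]
    = 5.9/2.27 × [0.032×log₁₀(76.5/61.35) + 0.34×log₁₀(103.65/76.5)]
    = 2.5991 × [0.0030671 + 0.044849] = 0.1245 m

S_c ≈ 0.125 m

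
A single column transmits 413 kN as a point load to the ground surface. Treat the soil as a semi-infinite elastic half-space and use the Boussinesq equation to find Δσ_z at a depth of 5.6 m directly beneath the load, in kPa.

Boussinesq vertical stress below a point load on an elastic half-space:
Δσ_z = 3P/(2πz²) · [1 + (r/z)²]^(−5/2)
r/z = 0/5.6 = 0; [1+(r/z)²]^(−5/2) = 1.
Δσ_z = 3×413/(2π×5.6²) × 1 = 6.288 × 1 = 6.288 kPa

Δσ_z ≈ 6.29 kPa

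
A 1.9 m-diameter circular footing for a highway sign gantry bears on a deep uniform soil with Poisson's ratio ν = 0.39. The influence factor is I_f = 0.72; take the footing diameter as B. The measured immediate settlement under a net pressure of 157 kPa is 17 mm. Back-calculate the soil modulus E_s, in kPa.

S_e = q·B·(1−ν²)/E_s · I_f  ⇒  E_s = q·B·(1−ν²)·I_f / S_e.
E_s = 157 × 1.9 × 0.8479 × 0.72 / 0.017 = 10710 kPa

E_s ≈ 10700 kPa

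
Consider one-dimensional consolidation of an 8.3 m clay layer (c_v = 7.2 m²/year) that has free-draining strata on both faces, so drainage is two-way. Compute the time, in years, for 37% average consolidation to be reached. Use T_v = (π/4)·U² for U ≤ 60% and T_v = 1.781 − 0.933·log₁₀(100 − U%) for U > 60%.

t ≈ 0.257 years

Drainage path length: H_d = H/2 = 4.15 m (double drainage).
U ≤ 60%: T_v = (π/4)·U² = (π/4)×0.37² = 0.10752.
t = T_v·H_d²/c_v = 0.10752×4.15²/7.2 = 0.2572 years.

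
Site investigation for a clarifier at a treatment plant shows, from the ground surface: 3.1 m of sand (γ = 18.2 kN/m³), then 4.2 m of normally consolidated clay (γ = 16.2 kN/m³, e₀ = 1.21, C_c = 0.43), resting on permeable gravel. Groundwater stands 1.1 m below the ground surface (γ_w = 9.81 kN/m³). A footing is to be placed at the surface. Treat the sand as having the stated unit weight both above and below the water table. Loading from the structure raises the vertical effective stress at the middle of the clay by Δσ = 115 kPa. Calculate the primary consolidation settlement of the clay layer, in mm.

Mid-depth of clay below the ground surface: z = 3.1 + 4.2/2 = 5.2 m.
Total vertical stress at mid-clay: σ_v = 18.2×3.1 + 16.2×2.1 = 90.44 kPa.
Pore pressure: u = 9.81×(5.2 − 1.1) = 40.221 kPa.
Initial effective stress: σ'_0 = σ_v − u = 90.44 − 40.221 = 50.219 kPa.
Final effective stress: σ'_f = σ'_0 + Δσ = 50.219 + 115 = 165.22 kPa.
Normally consolidated clay, so the full stress increment lies on the virgin compression line:
S_c = C_c·H/(1+e₀)·log₁₀(σ'_f/σ'_0) = 0.43×4.2/(1+1.21)×log₁₀(165.22/50.219)
    = 0.81719 × 0.51719 = 0.4226 m

S_c ≈ 423 mm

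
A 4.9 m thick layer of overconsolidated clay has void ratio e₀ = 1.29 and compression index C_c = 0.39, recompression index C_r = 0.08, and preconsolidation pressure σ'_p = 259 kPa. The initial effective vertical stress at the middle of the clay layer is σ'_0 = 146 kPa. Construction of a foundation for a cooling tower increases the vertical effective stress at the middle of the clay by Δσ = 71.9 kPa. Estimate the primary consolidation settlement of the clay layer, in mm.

S_c ≈ 29.8 mm

Final effective stress: σ'_f = 146 + 71.9 = 217.9 kPa.
σ'_f = 217.9 ≤ σ'_p = 259 kPa, so the clay remains overconsolidated and only the recompression index applies:
S_c = C_r·H/(1+e₀)·log₁₀(σ'_f/σ'_0) = 0.08×4.9/2.29×log₁₀(217.9/146)
    = 0.17118 × 0.1739 = 0.02977 m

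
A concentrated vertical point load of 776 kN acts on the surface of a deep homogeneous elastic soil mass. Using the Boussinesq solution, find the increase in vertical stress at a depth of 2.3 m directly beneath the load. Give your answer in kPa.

Δσ_z ≈ 70 kPa

Boussinesq vertical stress below a point load on an elastic half-space:
Δσ_z = 3P/(2πz²) · [1 + (r/z)²]^(−5/2)
r/z = 0/2.3 = 0; [1+(r/z)²]^(−5/2) = 1.
Δσ_z = 3×776/(2π×2.3²) × 1 = 70.04 × 1 = 70.04 kPa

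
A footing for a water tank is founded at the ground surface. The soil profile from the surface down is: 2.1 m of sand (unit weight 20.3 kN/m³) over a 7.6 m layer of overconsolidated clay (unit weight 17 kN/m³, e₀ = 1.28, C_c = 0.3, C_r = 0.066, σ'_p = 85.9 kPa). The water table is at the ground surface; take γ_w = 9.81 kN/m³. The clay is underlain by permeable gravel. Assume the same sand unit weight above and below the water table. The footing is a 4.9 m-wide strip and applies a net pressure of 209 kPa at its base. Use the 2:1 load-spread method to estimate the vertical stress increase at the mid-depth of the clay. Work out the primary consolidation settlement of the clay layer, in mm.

S_c ≈ 278 mm

Mid-depth of clay below the ground surface: z = 2.1 + 7.6/2 = 5.9 m.
Total vertical stress at mid-clay: σ_v = 20.3×2.1 + 17×3.8 = 107.23 kPa.
Pore pressure: u = 9.81×(5.9 − 0) = 57.879 kPa.
Initial effective stress: σ'_0 = σ_v − u = 107.23 − 57.879 = 49.351 kPa.
Stress increase at mid-clay by the 2:1 spreading method:
Δσ = qB/(B+z) = 209×4.9/(4.9+5.9) = 94.824 kPa
Final effective stress: σ'_f = 49.351 + 94.824 = 144.18 kPa.
σ'_f = 144.18 > σ'_p = 85.9 kPa, so the stress path crosses the preconsolidation pressure — recompression up to σ'_p, then virgin compression beyond:
S_c = H/(1+e₀)·[C_r·log₁₀(σ'_p/σ'_0) + C_c·log₁₀(σ'_f/σ'_p)]
    = 7.6/2.28 × [0.066×log₁₀(85.9/49.351) + 0.3×log₁₀(144.18/85.9)]
    = 3.3333 × [0.015886 + 0.067474] = 0.2779 m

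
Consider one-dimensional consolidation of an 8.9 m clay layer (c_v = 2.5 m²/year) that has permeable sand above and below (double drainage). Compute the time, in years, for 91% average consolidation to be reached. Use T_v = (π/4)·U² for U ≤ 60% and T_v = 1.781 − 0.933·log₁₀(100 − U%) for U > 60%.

Drainage path length: H_d = H/2 = 4.45 m (double drainage).
U > 60%: T_v = 1.781 − 0.933·log₁₀(100 − 91) = 0.89069.
t = T_v·H_d²/c_v = 0.89069×4.45²/2.5 = 7.055 years.

t ≈ 7.06 years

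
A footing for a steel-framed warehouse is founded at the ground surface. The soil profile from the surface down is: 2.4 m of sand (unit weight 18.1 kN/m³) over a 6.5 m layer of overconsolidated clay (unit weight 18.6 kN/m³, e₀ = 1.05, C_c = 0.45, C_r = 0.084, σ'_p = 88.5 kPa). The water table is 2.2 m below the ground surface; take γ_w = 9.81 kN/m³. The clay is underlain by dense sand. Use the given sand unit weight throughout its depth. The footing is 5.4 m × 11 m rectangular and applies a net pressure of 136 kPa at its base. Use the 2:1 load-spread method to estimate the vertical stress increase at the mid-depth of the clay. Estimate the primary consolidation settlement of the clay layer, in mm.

S_c ≈ 184 mm

Mid-depth of clay below the ground surface: z = 2.4 + 6.5/2 = 5.65 m.
Total vertical stress at mid-clay: σ_v = 18.1×2.4 + 18.6×3.25 = 103.89 kPa.
Pore pressure: u = 9.81×(5.65 − 2.2) = 33.845 kPa.
Initial effective stress: σ'_0 = σ_v − u = 103.89 − 33.845 = 70.045 kPa.
Stress increase at mid-clay by the 2:1 spreading method:
Δσ = qBL/((B+z)(L+z)) = 136×5.4×11/((5.4+5.65)(11+5.65)) = 43.909 kPa
Final effective stress: σ'_f = 70.045 + 43.909 = 113.95 kPa.
σ'_f = 113.95 > σ'_p = 88.5 kPa, so the stress path crosses the preconsolidation pressure — recompression up to σ'_p, then virgin compression beyond:
S_c = H/(1+e₀)·[C_r·log₁₀(σ'_p/σ'_0) + C_c·log₁₀(σ'_f/σ'_p)]
    = 6.5/2.05 × [0.084×log₁₀(88.5/70.045) + 0.45×log₁₀(113.95/88.5)]
    = 3.1707 × [0.0085316 + 0.049397] = 0.1837 m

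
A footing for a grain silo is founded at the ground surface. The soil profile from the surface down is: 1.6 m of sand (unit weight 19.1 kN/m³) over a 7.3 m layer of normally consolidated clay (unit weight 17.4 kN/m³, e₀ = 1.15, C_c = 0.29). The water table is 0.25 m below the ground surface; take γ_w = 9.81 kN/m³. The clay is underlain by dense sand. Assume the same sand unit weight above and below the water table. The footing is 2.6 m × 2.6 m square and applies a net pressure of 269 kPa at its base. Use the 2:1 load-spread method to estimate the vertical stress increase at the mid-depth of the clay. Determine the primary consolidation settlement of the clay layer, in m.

S_c ≈ 0.216 m

Mid-depth of clay below the ground surface: z = 1.6 + 7.3/2 = 5.25 m.
Total vertical stress at mid-clay: σ_v = 19.1×1.6 + 17.4×3.65 = 94.07 kPa.
Pore pressure: u = 9.81×(5.25 − 0.25) = 49.05 kPa.
Initial effective stress: σ'_0 = σ_v − u = 94.07 − 49.05 = 45.02 kPa.
Stress increase at mid-clay by the 2:1 spreading method:
Δσ = qBL/((B+z)(L+z)) = 269×2.6×2.6/((2.6+5.25)(2.6+5.25)) = 29.509 kPa
Final effective stress: σ'_f = σ'_0 + Δσ = 45.02 + 29.509 = 74.529 kPa.
Normally consolidated clay, so the full stress increment lies on the virgin compression line:
S_c = C_c·H/(1+e₀)·log₁₀(σ'_f/σ'_0) = 0.29×7.3/(1+1.15)×log₁₀(74.529/45.02)
    = 0.98465 × 0.21892 = 0.2156 m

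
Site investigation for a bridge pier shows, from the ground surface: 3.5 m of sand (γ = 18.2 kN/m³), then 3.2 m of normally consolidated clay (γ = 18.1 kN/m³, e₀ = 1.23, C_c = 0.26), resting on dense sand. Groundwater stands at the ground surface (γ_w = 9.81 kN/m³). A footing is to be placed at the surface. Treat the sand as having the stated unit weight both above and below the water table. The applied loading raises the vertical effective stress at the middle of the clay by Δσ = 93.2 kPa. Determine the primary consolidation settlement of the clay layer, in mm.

S_c ≈ 188 mm

Mid-depth of clay below the ground surface: z = 3.5 + 3.2/2 = 5.1 m.
Total vertical stress at mid-clay: σ_v = 18.2×3.5 + 18.1×1.6 = 92.66 kPa.
Pore pressure: u = 9.81×(5.1 − 0) = 50.031 kPa.
Initial effective stress: σ'_0 = σ_v − u = 92.66 − 50.031 = 42.629 kPa.
Final effective stress: σ'_f = σ'_0 + Δσ = 42.629 + 93.2 = 135.83 kPa.
Normally consolidated clay, so the full stress increment lies on the virgin compression line:
S_c = C_c·H/(1+e₀)·log₁₀(σ'_f/σ'_0) = 0.26×3.2/(1+1.23)×log₁₀(135.83/42.629)
    = 0.37309 × 0.50329 = 0.1878 m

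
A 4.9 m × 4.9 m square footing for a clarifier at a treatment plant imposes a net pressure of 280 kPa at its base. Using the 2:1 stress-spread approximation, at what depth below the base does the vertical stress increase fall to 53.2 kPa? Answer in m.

2:1 spreading — at depth z the loaded area has grown by z in each plan dimension:
qB²/(B+z)² = Δσ_z ⇒ z = B(√(q/Δσ_z) − 1) = 4.9×(√(280/53.2) − 1) = 6.341 m

z ≈ 6.34 m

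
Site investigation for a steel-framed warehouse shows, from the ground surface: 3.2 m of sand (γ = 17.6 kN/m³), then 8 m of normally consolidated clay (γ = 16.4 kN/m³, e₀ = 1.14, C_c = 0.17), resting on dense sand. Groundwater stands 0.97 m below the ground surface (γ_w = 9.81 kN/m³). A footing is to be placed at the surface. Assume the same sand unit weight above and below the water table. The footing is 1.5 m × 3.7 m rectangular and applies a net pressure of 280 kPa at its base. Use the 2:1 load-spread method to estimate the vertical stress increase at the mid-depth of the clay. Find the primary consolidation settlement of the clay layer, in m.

S_c ≈ 0.0659 m

Mid-depth of clay below the ground surface: z = 3.2 + 8/2 = 7.2 m.
Total vertical stress at mid-clay: σ_v = 17.6×3.2 + 16.4×4 = 121.92 kPa.
Pore pressure: u = 9.81×(7.2 − 0.97) = 61.116 kPa.
Initial effective stress: σ'_0 = σ_v − u = 121.92 − 61.116 = 60.804 kPa.
Stress increase at mid-clay by the 2:1 spreading method:
Δσ = qBL/((B+z)(L+z)) = 280×1.5×3.7/((1.5+7.2)(3.7+7.2)) = 16.387 kPa
Final effective stress: σ'_f = σ'_0 + Δσ = 60.804 + 16.387 = 77.191 kPa.
Normally consolidated clay, so the full stress increment lies on the virgin compression line:
S_c = C_c·H/(1+e₀)·log₁₀(σ'_f/σ'_0) = 0.17×8/(1+1.14)×log₁₀(77.191/60.804)
    = 0.63551 × 0.10363 = 0.06586 m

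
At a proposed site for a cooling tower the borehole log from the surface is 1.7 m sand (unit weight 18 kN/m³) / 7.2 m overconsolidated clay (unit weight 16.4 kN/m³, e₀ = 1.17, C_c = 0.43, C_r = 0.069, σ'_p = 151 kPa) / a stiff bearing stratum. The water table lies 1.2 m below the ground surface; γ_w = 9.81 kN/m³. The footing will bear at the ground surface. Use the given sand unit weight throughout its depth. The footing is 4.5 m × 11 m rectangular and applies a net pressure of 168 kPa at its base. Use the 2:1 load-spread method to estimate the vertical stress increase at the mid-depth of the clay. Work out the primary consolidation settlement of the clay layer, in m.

S_c ≈ 0.0715 m

Mid-depth of clay below the ground surface: z = 1.7 + 7.2/2 = 5.3 m.
Total vertical stress at mid-clay: σ_v = 18×1.7 + 16.4×3.6 = 89.64 kPa.
Pore pressure: u = 9.81×(5.3 − 1.2) = 40.221 kPa.
Initial effective stress: σ'_0 = σ_v − u = 89.64 − 40.221 = 49.419 kPa.
Stress increase at mid-clay by the 2:1 spreading method:
Δσ = qBL/((B+z)(L+z)) = 168×4.5×11/((4.5+5.3)(11+5.3)) = 52.06 kPa
Final effective stress: σ'_f = 49.419 + 52.06 = 101.48 kPa.
σ'_f = 101.48 ≤ σ'_p = 151 kPa, so the clay remains overconsolidated and only the recompression index applies:
S_c = C_r·H/(1+e₀)·log₁₀(σ'_f/σ'_0) = 0.069×7.2/2.17×log₁₀(101.48/49.419)
    = 0.22894 × 0.31249 = 0.07154 m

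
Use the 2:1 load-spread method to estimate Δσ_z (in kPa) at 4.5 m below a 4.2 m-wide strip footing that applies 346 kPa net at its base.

Δσ_z ≈ 167 kPa

By the 2:1 method the load spreads at 1 horizontal : 2 vertical, so at depth z the loaded area has grown by z in each plan dimension:
Δσ = qB/(B+z) = 346×4.2/(4.2+4.5) = 167.03 kPa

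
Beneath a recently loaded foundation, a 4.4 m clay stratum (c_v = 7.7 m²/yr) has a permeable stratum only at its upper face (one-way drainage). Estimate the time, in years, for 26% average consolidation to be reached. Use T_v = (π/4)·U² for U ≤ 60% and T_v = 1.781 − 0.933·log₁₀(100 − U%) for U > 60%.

t ≈ 0.133 years

Drainage path length: H_d = H = 4.4 m (single drainage).
U ≤ 60%: T_v = (π/4)·U² = (π/4)×0.26² = 0.053093.
t = T_v·H_d²/c_v = 0.053093×4.4²/7.7 = 0.1335 years.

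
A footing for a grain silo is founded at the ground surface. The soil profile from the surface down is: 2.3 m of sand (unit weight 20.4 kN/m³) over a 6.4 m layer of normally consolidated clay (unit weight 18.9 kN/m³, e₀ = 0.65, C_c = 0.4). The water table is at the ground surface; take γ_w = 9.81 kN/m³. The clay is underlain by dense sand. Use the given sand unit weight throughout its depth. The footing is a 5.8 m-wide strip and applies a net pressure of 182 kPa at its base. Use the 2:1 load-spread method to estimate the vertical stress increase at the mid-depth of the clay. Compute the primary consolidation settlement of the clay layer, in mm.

S_c ≈ 681 mm

Mid-depth of clay below the ground surface: z = 2.3 + 6.4/2 = 5.5 m.
Total vertical stress at mid-clay: σ_v = 20.4×2.3 + 18.9×3.2 = 107.4 kPa.
Pore pressure: u = 9.81×(5.5 − 0) = 53.955 kPa.
Initial effective stress: σ'_0 = σ_v − u = 107.4 − 53.955 = 53.445 kPa.
Stress increase at mid-clay by the 2:1 spreading method:
Δσ = qB/(B+z) = 182×5.8/(5.8+5.5) = 93.416 kPa
Final effective stress: σ'_f = σ'_0 + Δσ = 53.445 + 93.416 = 146.86 kPa.
Normally consolidated clay, so the full stress increment lies on the virgin compression line:
S_c = C_c·H/(1+e₀)·log₁₀(σ'_f/σ'_0) = 0.4×6.4/(1+0.65)×log₁₀(146.86/53.445)
    = 1.5515 × 0.439 = 0.6811 m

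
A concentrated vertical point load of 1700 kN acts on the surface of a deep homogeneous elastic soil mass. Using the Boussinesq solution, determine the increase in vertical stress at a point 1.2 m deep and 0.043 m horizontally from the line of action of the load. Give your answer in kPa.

Δσ_z ≈ 562 kPa

Boussinesq vertical stress below a point load on an elastic half-space:
Δσ_z = 3P/(2πz²) · [1 + (r/z)²]^(−5/2)
r/z = 0.043/1.2 = 0.035833; [1+(r/z)²]^(−5/2) = 0.9968.
Δσ_z = 3×1700/(2π×1.2²) × 0.9968 = 563.67 × 0.9968 = 561.9 kPa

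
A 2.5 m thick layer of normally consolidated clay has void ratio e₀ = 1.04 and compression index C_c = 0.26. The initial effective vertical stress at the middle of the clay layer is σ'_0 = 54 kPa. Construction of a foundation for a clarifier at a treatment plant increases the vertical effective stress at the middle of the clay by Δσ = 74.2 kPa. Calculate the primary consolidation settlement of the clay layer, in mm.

S_c ≈ 120 mm

Final effective stress: σ'_f = σ'_0 + Δσ = 54 + 74.2 = 128.2 kPa.
Normally consolidated clay, so the full stress increment lies on the virgin compression line:
S_c = C_c·H/(1+e₀)·log₁₀(σ'_f/σ'_0) = 0.26×2.5/(1+1.04)×log₁₀(128.2/54)
    = 0.31863 × 0.37549 = 0.1196 m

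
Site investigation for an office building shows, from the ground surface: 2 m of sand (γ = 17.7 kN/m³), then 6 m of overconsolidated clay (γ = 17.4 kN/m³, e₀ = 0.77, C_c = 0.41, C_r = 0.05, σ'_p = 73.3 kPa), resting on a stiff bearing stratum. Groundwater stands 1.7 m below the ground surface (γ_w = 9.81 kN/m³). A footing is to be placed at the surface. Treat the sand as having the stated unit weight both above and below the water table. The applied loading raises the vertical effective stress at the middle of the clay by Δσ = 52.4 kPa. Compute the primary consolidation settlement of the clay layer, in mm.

Mid-depth of clay below the ground surface: z = 2 + 6/2 = 5 m.
Total vertical stress at mid-clay: σ_v = 17.7×2 + 17.4×3 = 87.6 kPa.
Pore pressure: u = 9.81×(5 − 1.7) = 32.373 kPa.
Initial effective stress: σ'_0 = σ_v − u = 87.6 − 32.373 = 55.227 kPa.
Final effective stress: σ'_f = 55.227 + 52.4 = 107.63 kPa.
σ'_f = 107.63 > σ'_p = 73.3 kPa, so the stress path crosses the preconsolidation pressure — recompression up to σ'_p, then virgin compression beyond:
S_c = H/(1+e₀)·[C_r·log₁₀(σ'_p/σ'_0) + C_c·log₁₀(σ'_f/σ'_p)]
    = 6/1.77 × [0.05×log₁₀(73.3/55.227) + 0.41×log₁₀(107.63/73.3)]
    = 3.3898 × [0.0061476 + 0.0684] = 0.2527 m

S_c ≈ 253 mm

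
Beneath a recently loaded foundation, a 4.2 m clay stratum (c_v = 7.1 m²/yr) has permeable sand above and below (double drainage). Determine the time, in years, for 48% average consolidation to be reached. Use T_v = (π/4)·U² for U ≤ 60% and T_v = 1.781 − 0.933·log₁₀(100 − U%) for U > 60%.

Drainage path length: H_d = H/2 = 2.1 m (double drainage).
U ≤ 60%: T_v = (π/4)·U² = (π/4)×0.48² = 0.18096.
t = T_v·H_d²/c_v = 0.18096×2.1²/7.1 = 0.1124 years.

t ≈ 0.112 years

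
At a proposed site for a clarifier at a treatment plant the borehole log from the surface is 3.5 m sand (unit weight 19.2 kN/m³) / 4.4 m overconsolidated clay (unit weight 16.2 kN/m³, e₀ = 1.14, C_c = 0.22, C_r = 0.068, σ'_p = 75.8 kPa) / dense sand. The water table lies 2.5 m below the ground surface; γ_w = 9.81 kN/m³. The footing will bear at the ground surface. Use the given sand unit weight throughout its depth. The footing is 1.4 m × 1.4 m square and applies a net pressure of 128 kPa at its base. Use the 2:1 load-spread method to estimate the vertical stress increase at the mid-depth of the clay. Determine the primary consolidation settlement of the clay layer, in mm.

Mid-depth of clay below the ground surface: z = 3.5 + 4.4/2 = 5.7 m.
Total vertical stress at mid-clay: σ_v = 19.2×3.5 + 16.2×2.2 = 102.84 kPa.
Pore pressure: u = 9.81×(5.7 − 2.5) = 31.392 kPa.
Initial effective stress: σ'_0 = σ_v − u = 102.84 − 31.392 = 71.448 kPa.
Stress increase at mid-clay by the 2:1 spreading method:
Δσ = qBL/((B+z)(L+z)) = 128×1.4×1.4/((1.4+5.7)(1.4+5.7)) = 4.9768 kPa
Final effective stress: σ'_f = 71.448 + 4.9768 = 76.425 kPa.
σ'_f = 76.425 > σ'_p = 75.8 kPa, so the stress path crosses the preconsolidation pressure — recompression up to σ'_p, then virgin compression beyond:
S_c = H/(1+e₀)·[C_r·log₁₀(σ'_p/σ'_0) + C_c·log₁₀(σ'_f/σ'_p)]
    = 4.4/2.14 × [0.068×log₁₀(75.8/71.448) + 0.22×log₁₀(76.425/75.8)]
    = 2.0561 × [0.0017462 + 0.00078457] = 0.005204 m

S_c ≈ 5.2 mm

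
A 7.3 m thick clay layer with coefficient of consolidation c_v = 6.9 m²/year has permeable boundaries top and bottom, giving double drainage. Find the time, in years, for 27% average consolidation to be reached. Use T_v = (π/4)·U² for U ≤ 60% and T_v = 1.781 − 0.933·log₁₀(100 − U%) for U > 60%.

t ≈ 0.111 years

Drainage path length: H_d = H/2 = 3.65 m (double drainage).
U ≤ 60%: T_v = (π/4)·U² = (π/4)×0.27² = 0.057256.
t = T_v·H_d²/c_v = 0.057256×3.65²/6.9 = 0.1105 years.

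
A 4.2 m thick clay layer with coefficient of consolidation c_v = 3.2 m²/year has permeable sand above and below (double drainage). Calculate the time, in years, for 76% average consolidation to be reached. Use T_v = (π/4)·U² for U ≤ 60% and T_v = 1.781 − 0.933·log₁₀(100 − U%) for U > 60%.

Drainage path length: H_d = H/2 = 2.1 m (double drainage).
U > 60%: T_v = 1.781 − 0.933·log₁₀(100 − 76) = 0.49326.
t = T_v·H_d²/c_v = 0.49326×2.1²/3.2 = 0.6798 years.

t ≈ 0.68 years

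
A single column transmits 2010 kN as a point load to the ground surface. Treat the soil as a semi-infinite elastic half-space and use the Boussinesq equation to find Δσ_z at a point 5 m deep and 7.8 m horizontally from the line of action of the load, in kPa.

Boussinesq vertical stress below a point load on an elastic half-space:
Δσ_z = 3P/(2πz²) · [1 + (r/z)²]^(−5/2)
r/z = 7.8/5 = 1.56; [1+(r/z)²]^(−5/2) = 0.045775.
Δσ_z = 3×2010/(2π×5²) × 0.045775 = 38.388 × 0.045775 = 1.757 kPa

Δσ_z ≈ 1.76 kPa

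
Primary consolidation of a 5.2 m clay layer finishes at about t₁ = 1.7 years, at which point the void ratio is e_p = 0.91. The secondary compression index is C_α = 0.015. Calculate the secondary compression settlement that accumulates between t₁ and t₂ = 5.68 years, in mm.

Secondary compression: S_s = C_α·H/(1+e_p)·log₁₀(t₂/t₁)
S_s = 0.015×5.2/(1+0.91)×log₁₀(5.68/1.7)
    = 0.04084 × 0.5239 = 0.02139 m

S_s ≈ 21.4 mm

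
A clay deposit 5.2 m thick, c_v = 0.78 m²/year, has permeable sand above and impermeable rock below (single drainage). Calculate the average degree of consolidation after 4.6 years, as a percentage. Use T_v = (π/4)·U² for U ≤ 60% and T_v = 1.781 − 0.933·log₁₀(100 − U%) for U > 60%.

Drainage path length: H_d = H = 5.2 m (single drainage).
T_v = c_v·t/H_d² = 0.78×4.6/5.2² = 0.13269.
T_v = 0.13269 corresponds to the U ≤ 60% branch:
U = √(4T_v/π) = 0.411

U ≈ 41.1 %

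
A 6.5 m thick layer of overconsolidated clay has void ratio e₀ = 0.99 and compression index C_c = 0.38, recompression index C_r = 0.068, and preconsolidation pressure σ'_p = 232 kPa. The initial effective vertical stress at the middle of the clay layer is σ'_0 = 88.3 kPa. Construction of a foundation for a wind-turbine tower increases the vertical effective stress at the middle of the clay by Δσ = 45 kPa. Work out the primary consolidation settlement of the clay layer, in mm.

Final effective stress: σ'_f = 88.3 + 45 = 133.3 kPa.
σ'_f = 133.3 ≤ σ'_p = 232 kPa, so the clay remains overconsolidated and only the recompression index applies:
S_c = C_r·H/(1+e₀)·log₁₀(σ'_f/σ'_0) = 0.068×6.5/1.99×log₁₀(133.3/88.3)
    = 0.22211 × 0.17887 = 0.03973 m

S_c ≈ 39.7 mm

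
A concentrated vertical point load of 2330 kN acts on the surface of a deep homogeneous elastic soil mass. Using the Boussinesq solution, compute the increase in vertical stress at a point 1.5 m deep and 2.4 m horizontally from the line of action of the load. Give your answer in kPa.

Boussinesq vertical stress below a point load on an elastic half-space:
Δσ_z = 3P/(2πz²) · [1 + (r/z)²]^(−5/2)
r/z = 2.4/1.5 = 1.6; [1+(r/z)²]^(−5/2) = 0.041819.
Δσ_z = 3×2330/(2π×1.5²) × 0.041819 = 494.44 × 0.041819 = 20.68 kPa

Δσ_z ≈ 20.7 kPa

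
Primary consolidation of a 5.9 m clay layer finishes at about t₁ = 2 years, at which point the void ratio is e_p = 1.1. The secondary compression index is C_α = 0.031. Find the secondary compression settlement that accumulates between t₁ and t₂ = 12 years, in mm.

Secondary compression: S_s = C_α·H/(1+e_p)·log₁₀(t₂/t₁)
S_s = 0.031×5.9/(1+1.1)×log₁₀(12/2)
    = 0.0871 × 0.7782 = 0.06777 m

S_s ≈ 67.8 mm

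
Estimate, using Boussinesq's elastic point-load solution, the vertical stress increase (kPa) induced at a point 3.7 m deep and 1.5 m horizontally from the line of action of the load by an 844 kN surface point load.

Boussinesq vertical stress below a point load on an elastic half-space:
Δσ_z = 3P/(2πz²) · [1 + (r/z)²]^(−5/2)
r/z = 1.5/3.7 = 0.40541; [1+(r/z)²]^(−5/2) = 0.68358.
Δσ_z = 3×844/(2π×3.7²) × 0.68358 = 29.436 × 0.68358 = 20.12 kPa

Δσ_z ≈ 20.1 kPa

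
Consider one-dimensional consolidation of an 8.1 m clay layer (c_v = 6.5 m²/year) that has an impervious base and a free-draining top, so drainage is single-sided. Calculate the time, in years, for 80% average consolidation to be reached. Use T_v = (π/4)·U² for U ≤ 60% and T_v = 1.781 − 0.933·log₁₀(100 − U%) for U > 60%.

Drainage path length: H_d = H = 8.1 m (single drainage).
U > 60%: T_v = 1.781 − 0.933·log₁₀(100 − 80) = 0.56714.
t = T_v·H_d²/c_v = 0.56714×8.1²/6.5 = 5.725 years.

t ≈ 5.72 years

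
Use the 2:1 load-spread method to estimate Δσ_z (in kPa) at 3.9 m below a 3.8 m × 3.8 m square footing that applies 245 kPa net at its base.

Δσ_z ≈ 59.7 kPa

By the 2:1 method the load spreads at 1 horizontal : 2 vertical, so at depth z the loaded area has grown by z in each plan dimension:
Δσ = qBL/((B+z)(L+z)) = 245×3.8×3.8/((3.8+3.9)(3.8+3.9)) = 59.669 kPa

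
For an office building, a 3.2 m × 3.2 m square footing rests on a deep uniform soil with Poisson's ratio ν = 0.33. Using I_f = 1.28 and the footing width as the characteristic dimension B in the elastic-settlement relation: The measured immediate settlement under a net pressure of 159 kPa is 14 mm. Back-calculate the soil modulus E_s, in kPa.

S_e = q·B·(1−ν²)/E_s · I_f  ⇒  E_s = q·B·(1−ν²)·I_f / S_e.
E_s = 159 × 3.2 × 0.8911 × 1.28 / 0.014 = 41450 kPa

E_s ≈ 41500 kPa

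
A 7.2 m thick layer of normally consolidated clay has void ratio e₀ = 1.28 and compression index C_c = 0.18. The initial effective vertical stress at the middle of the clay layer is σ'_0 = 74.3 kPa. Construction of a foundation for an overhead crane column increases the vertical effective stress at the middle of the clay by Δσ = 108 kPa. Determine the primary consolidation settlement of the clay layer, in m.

Final effective stress: σ'_f = σ'_0 + Δσ = 74.3 + 108 = 182.3 kPa.
Normally consolidated clay, so the full stress increment lies on the virgin compression line:
S_c = C_c·H/(1+e₀)·log₁₀(σ'_f/σ'_0) = 0.18×7.2/(1+1.28)×log₁₀(182.3/74.3)
    = 0.56842 × 0.3898 = 0.2216 m

S_c ≈ 0.222 m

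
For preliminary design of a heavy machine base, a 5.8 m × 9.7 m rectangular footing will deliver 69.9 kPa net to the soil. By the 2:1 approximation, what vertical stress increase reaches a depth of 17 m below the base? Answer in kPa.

Δσ_z ≈ 6.46 kPa

By the 2:1 method the load spreads at 1 horizontal : 2 vertical, so at depth z the loaded area has grown by z in each plan dimension:
Δσ = qBL/((B+z)(L+z)) = 69.9×5.8×9.7/((5.8+17)(9.7+17)) = 6.46 kPa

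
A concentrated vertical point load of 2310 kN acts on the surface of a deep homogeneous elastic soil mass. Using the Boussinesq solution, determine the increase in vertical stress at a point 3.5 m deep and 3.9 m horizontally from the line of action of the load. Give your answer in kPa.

Δσ_z ≈ 12 kPa

Boussinesq vertical stress below a point load on an elastic half-space:
Δσ_z = 3P/(2πz²) · [1 + (r/z)²]^(−5/2)
r/z = 3.9/3.5 = 1.1143; [1+(r/z)²]^(−5/2) = 0.13292.
Δσ_z = 3×2310/(2π×3.5²) × 0.13292 = 90.036 × 0.13292 = 11.97 kPa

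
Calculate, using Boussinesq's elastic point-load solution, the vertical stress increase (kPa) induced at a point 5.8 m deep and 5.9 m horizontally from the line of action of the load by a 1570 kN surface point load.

Boussinesq vertical stress below a point load on an elastic half-space:
Δσ_z = 3P/(2πz²) · [1 + (r/z)²]^(−5/2)
r/z = 5.9/5.8 = 1.0172; [1+(r/z)²]^(−5/2) = 0.16932.
Δσ_z = 3×1570/(2π×5.8²) × 0.16932 = 22.284 × 0.16932 = 3.773 kPa

Δσ_z ≈ 3.77 kPa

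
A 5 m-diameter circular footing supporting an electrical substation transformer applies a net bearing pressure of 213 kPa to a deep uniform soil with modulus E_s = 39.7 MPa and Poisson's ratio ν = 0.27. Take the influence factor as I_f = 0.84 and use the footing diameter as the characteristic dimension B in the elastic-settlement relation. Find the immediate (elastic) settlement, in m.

Immediate (elastic) settlement: S_e = q·B·(1−ν²)/E_s · I_f.
E_s = 39.7 MPa = 39700 kPa.
S_e = 213 × 5 × (1 − 0.27²) / 39700 × 0.84
    = 213 × 5 × 0.9271 / 39700 × 0.84
    = 0.02089 m

S_e ≈ 0.0209 m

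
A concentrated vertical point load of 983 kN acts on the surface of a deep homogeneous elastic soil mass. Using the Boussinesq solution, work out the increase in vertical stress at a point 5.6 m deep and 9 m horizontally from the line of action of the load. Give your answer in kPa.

Boussinesq vertical stress below a point load on an elastic half-space:
Δσ_z = 3P/(2πz²) · [1 + (r/z)²]^(−5/2)
r/z = 9/5.6 = 1.6071; [1+(r/z)²]^(−5/2) = 0.041154.
Δσ_z = 3×983/(2π×5.6²) × 0.041154 = 14.966 × 0.041154 = 0.6159 kPa

Δσ_z ≈ 0.616 kPa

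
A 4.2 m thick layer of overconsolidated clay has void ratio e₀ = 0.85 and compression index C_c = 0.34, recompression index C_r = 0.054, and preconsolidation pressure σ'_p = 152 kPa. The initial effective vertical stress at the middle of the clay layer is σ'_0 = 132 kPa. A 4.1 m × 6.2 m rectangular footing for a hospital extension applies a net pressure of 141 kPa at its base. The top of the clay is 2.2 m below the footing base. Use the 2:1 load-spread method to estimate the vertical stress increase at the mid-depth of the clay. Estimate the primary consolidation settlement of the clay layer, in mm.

S_c ≈ 50.2 mm

Mid-depth of clay below the footing base: z = 2.2 + 4.2/2 = 4.3 m.
Stress increase at mid-clay by the 2:1 spreading method:
Δσ = qBL/((B+z)(L+z)) = 141×4.1×6.2/((4.1+4.3)(6.2+4.3)) = 40.637 kPa
Final effective stress: σ'_f = 132 + 40.637 = 172.64 kPa.
σ'_f = 172.64 > σ'_p = 152 kPa, so the stress path crosses the preconsolidation pressure — recompression up to σ'_p, then virgin compression beyond:
S_c = H/(1+e₀)·[C_r·log₁₀(σ'_p/σ'_0) + C_c·log₁₀(σ'_f/σ'_p)]
    = 4.2/1.85 × [0.054×log₁₀(152/132) + 0.34×log₁₀(172.64/152)]
    = 2.2703 × [0.0033086 + 0.018801] = 0.0502 m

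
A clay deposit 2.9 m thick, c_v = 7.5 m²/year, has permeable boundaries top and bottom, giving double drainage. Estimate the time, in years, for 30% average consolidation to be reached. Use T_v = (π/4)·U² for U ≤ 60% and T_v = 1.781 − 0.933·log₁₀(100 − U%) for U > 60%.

t ≈ 0.0198 years

Drainage path length: H_d = H/2 = 1.45 m (double drainage).
U ≤ 60%: T_v = (π/4)·U² = (π/4)×0.3² = 0.070686.
t = T_v·H_d²/c_v = 0.070686×1.45²/7.5 = 0.01982 years.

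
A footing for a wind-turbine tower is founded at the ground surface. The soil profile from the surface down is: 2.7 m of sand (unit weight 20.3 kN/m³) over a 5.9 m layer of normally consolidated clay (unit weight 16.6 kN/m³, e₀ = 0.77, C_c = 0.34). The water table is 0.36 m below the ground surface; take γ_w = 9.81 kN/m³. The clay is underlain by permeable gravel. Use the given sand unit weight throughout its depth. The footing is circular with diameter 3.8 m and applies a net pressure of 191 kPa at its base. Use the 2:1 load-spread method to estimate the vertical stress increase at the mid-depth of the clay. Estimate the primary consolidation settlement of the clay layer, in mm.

S_c ≈ 230 mm

Mid-depth of clay below the ground surface: z = 2.7 + 5.9/2 = 5.65 m.
Total vertical stress at mid-clay: σ_v = 20.3×2.7 + 16.6×2.95 = 103.78 kPa.
Pore pressure: u = 9.81×(5.65 − 0.36) = 51.895 kPa.
Initial effective stress: σ'_0 = σ_v − u = 103.78 − 51.895 = 51.885 kPa.
Stress increase at mid-clay by the 2:1 spreading method:
Δσ ≈ qD²/(D+z)² = 191×3.8²/(3.8+5.65)² = 30.884 kPa
Final effective stress: σ'_f = σ'_0 + Δσ = 51.885 + 30.884 = 82.769 kPa.
Normally consolidated clay, so the full stress increment lies on the virgin compression line:
S_c = C_c·H/(1+e₀)·log₁₀(σ'_f/σ'_0) = 0.34×5.9/(1+0.77)×log₁₀(82.769/51.885)
    = 1.1333 × 0.20283 = 0.2299 m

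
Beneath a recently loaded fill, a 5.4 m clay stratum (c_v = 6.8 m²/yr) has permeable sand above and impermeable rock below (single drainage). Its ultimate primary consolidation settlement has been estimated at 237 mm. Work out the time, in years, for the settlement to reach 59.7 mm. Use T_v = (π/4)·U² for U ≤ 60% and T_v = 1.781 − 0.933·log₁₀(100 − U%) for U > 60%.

t ≈ 0.214 years

Drainage path length: H_d = H = 5.4 m (single drainage).
U = S(t)/S_ult = 59.7/237 = 0.2519.
U ≤ 60%: T_v = (π/4)·U² = (π/4)×0.2519² = 0.049836.
t = T_v·H_d²/c_v = 0.049836×5.4²/6.8 = 0.2137 years.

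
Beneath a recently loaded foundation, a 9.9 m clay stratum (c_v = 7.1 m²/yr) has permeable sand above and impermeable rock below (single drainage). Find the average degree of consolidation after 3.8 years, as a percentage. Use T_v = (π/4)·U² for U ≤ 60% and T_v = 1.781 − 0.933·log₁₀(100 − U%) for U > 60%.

U ≈ 59.2 %

Drainage path length: H_d = H = 9.9 m (single drainage).
T_v = c_v·t/H_d² = 7.1×3.8/9.9² = 0.27528.
T_v = 0.27528 corresponds to the U ≤ 60% branch:
U = √(4T_v/π) = 0.592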